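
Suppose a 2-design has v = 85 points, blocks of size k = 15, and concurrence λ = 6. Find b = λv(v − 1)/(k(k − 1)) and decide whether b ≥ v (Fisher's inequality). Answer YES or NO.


b = λv(v − 1)/(k(k − 1)) = 6·85·84/(15·14) = 42840/210 = 204.
Compare with v = 85: b ≥ v, so Fisher's inequality holds.

YES


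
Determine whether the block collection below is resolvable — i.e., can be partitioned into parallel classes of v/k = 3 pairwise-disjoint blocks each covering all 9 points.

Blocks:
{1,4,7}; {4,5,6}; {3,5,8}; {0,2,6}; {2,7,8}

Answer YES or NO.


v = 9, block size k = 3, number of blocks = 5.
For resolvability, blocks must partition into parallel classes of size v/k = 3.
Total blocks must therefore be a multiple of 3: 5 = 3·1 + 2 ⇒ not divisible ✗.
Resolvable? NO.

NO


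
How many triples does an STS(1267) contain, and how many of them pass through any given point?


An STS(v) is a 2-(v, 3, 1) BIBD: block size k = 3, λ = 1.
Replication: r(k − 1) = λ(v − 1) ⇒ r·2 = 1267 − 1 = 1266 ⇒ r = 633.
Block count: bk = vr ⇒ b·3 = 1267·633 = 802011 ⇒ b = 267337.

r = 633, b = 267337.


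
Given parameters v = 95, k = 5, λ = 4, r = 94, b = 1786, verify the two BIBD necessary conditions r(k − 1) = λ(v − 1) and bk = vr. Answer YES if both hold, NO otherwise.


Condition (i): r(k − 1) = 94·4 = 376; λ(v − 1) = 4·94 = 376. Match? YES.
Condition (ii): bk = 1786·5 = 8930; vr = 95·94 = 8930. Match? YES.
Both conditions hold? YES.

YES


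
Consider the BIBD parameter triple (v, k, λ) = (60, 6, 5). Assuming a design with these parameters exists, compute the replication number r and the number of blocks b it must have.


Any 2-(v, k, λ) BIBD satisfies two necessary conditions:
  (i)  Each point sits in r blocks, and counting incidences through any fixed point gives r(k − 1) = λ(v − 1), so r = λ(v − 1)/(k − 1).
  (ii) Total incidences bk = vr, so b = vr/k.
Step 1: r = λ(v − 1)/(k − 1) = 5·(60 − 1)/(6 − 1) = 5·59/5 = 295/5 = 59.
Step 2: b = vr/k = 60·59/6 = 3540/6 = 590.
Check integrality: r = 59 ∈ Z ✓, b = 590 ∈ Z ✓.
(These identities are necessary conditions: they determine r and b for any design with these parameters, but do not by themselves prove that one exists.)

r = 59, b = 590.


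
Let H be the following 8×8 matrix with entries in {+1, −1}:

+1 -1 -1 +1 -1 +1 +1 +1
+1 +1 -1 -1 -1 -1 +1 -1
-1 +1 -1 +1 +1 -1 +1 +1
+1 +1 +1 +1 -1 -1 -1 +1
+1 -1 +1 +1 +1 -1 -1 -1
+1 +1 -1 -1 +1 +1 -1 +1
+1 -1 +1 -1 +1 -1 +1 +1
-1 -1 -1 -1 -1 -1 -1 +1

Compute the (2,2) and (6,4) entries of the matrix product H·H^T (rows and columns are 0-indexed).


Row 2 of H: [-1, 1, -1, 1, 1, -1, 1, 1].
Row 4 of H: [1, -1, 1, 1, 1, -1, -1, -1].
Row 6 of H: [1, -1, 1, -1, 1, -1, 1, 1].
(H·H^T)[2][2] = Σ_j H[2][j]·H[2][j] = (-1)² + (1)² + (-1)² + (1)² + (1)² + (-1)² + (1)² + (1)² = 1 + 1 + 1 + 1 + 1 + 1 + 1 + 1 = 8.
(H·H^T)[6][4] = Σ_j H[6][j]·H[4][j] = (1)·(1) + (-1)·(-1) + (1)·(1) + (-1)·(1) + (1)·(1) + (-1)·(-1) + (1)·(-1) + (1)·(-1) = 1 + 1 + 1 + -1 + 1 + 1 + -1 + -1 = 2.
Rows 6 and 4 are not orthogonal (dot product = 2 ≠ 0), so H is not a Hadamard matrix.

(2,2) entry = 8; (6,4) entry = 2.


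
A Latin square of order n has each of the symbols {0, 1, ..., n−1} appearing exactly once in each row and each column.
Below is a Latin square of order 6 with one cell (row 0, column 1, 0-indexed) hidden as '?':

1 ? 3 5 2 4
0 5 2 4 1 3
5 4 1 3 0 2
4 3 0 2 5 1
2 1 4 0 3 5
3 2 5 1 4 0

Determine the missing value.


Row 0 contains symbols [1, 2, 3, 4, 5] — missing [0].
Column 1 contains symbols [1, 2, 3, 4, 5] — missing [0].
The missing symbol must appear in both missing sets; intersection = [0].
Therefore the hidden value is 0.

Missing value = 0.


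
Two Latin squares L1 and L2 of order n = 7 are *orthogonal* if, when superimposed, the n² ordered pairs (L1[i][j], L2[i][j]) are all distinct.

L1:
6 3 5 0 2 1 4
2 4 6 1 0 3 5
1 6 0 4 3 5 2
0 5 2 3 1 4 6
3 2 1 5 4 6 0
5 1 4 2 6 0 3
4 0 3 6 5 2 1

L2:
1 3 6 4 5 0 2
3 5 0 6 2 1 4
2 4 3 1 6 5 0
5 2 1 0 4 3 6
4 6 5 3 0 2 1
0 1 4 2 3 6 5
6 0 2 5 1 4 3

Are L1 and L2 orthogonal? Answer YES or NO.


Form the n² = 49 superimposed pairs (L1[i][j], L2[i][j]), row by row (rows and columns indexed from 0):
row 0: (6,1) (3,3) (5,6) (0,4) (2,5) (1,0) (4,2)
row 1: (2,3) (4,5) (6,0) (1,6) (0,2) (3,1) (5,4)
row 2: (1,2) (6,4) (0,3) (4,1) (3,6) (5,5) (2,0)
row 3: (0,5) (5,2) (2,1) (3,0) (1,4) (4,3) (6,6)
row 4: (3,4) (2,6) (1,5) (5,3) (4,0) (6,2) (0,1)
row 5: (5,0) (1,1) (4,4) (2,2) (6,3) (0,6) (3,5)
row 6: (4,6) (0,0) (3,2) (6,5) (5,1) (2,4) (1,3)
Orthogonality requires all 49 pairs distinct.
Check by first coordinate: for each symbol s of L1, list the L2 entries in the n cells where L1 = s; they must all differ.
  L1 = 0: L2 entries (in reading order) 4, 2, 3, 5, 1, 6, 0 — all 7 distinct ✓
  L1 = 1: L2 entries (in reading order) 0, 6, 2, 4, 5, 1, 3 — all 7 distinct ✓
  L1 = 2: L2 entries (in reading order) 5, 3, 0, 1, 6, 2, 4 — all 7 distinct ✓
  L1 = 3: L2 entries (in reading order) 3, 1, 6, 0, 4, 5, 2 — all 7 distinct ✓
  L1 = 4: L2 entries (in reading order) 2, 5, 1, 3, 0, 4, 6 — all 7 distinct ✓
  L1 = 5: L2 entries (in reading order) 6, 4, 5, 2, 3, 0, 1 — all 7 distinct ✓
  L1 = 6: L2 entries (in reading order) 1, 0, 4, 6, 2, 3, 5 — all 7 distinct ✓
Every symbol of L1 meets every symbol of L2 exactly once, so all 49 pairs are distinct (49 of 49).
Conclusion: YES.

YES


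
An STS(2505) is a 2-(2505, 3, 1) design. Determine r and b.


An STS(v) is a 2-(v, 3, 1) BIBD: block size k = 3, λ = 1.
Replication: r(k − 1) = λ(v − 1) ⇒ r·2 = 2505 − 1 = 2504 ⇒ r = 1252.
Block count: b = v(v − 1)/6 = 2505·2504/6 = 6272520/6 = 1045420.
(Check via bk = vr: 1045420·3 = 3136260 = 2505·1252 = 3136260 ✓.)

r = 1252, b = 1045420.


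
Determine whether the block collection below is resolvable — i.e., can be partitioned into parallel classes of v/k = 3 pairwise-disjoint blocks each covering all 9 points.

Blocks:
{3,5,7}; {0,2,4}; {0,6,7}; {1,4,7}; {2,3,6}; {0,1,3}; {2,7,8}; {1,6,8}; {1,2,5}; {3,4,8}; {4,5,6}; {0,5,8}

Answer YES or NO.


v = 9, block size k = 3, number of blocks = 12.
For resolvability, blocks must partition into parallel classes of size v/k = 3.
Total blocks must therefore be a multiple of 3: 12 = 3·4 + 0 ⇒ divisible ✓.
Greedy packing gives 4 candidate class(es). Each should be a full parallel class (size 3, covers all 9 points).
  Class 1 (3 blocks): {3,5,7}; {0,2,4}; {1,6,8}. Points covered: [0, 1, 2, 3, 4, 5, 6, 7, 8].
  Class 2 (3 blocks): {0,6,7}; {1,2,5}; {3,4,8}. Points covered: [0, 1, 2, 3, 4, 5, 6, 7, 8].
  Class 3 (3 blocks): {1,4,7}; {2,3,6}; {0,5,8}. Points covered: [0, 1, 2, 3, 4, 5, 6, 7, 8].
  Class 4 (3 blocks): {0,1,3}; {2,7,8}; {4,5,6}. Points covered: [0, 1, 2, 3, 4, 5, 6, 7, 8].
All classes full (size 3)? YES. All classes cover every point? YES.
Resolvable? YES.

YES


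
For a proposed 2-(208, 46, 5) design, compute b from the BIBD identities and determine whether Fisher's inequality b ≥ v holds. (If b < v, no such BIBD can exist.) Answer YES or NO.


r = λ(v − 1)/(k − 1) = 5·207/45 = 23.
b = vr/k = 208·23/46 = 104.
Fisher's inequality: b ≥ v ⇔ 104 ≥ 208? NO.

NO


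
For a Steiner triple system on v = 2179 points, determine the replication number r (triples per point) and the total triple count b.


An STS(v) is a 2-(v, 3, 1) BIBD: block size k = 3, λ = 1.
Replication: r(k − 1) = λ(v − 1) ⇒ r·2 = 2179 − 1 = 2178 ⇒ r = 1089.
Block count: bk = vr ⇒ b·3 = 2179·1089 = 2372931 ⇒ b = 790977.
(Check via b = v(v − 1)/6 = 2179·2178/6 = 4745862/6 = 790977.)

r = 1089, b = 790977.


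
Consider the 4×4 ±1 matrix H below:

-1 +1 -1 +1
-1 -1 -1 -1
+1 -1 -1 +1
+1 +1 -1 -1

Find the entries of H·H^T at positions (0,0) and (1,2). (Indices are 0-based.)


Row 0 of H: [-1, 1, -1, 1].
Row 1 of H: [-1, -1, -1, -1].
Row 2 of H: [1, -1, -1, 1].
(H·H^T)[0][0] = Σ_j H[0][j]·H[0][j] = (-1)² + (1)² + (-1)² + (1)² = 1 + 1 + 1 + 1 = 4.
(H·H^T)[1][2] = Σ_j H[1][j]·H[2][j] = (-1)·(1) + (-1)·(-1) + (-1)·(-1) + (-1)·(1) = -1 + 1 + 1 + -1 = 0.
So rows 1 and 2 are orthogonal; the diagonal entry equals n = 4.

(0,0) entry = 4; (1,2) entry = 0.


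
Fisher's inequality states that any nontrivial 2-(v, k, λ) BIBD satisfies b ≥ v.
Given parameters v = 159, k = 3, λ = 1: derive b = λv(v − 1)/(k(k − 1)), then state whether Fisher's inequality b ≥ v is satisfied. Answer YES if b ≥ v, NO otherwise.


r = λ(v − 1)/(k − 1) = 1·158/2 = 79.
b = vr/k = 159·79/3 = 4187.
Fisher's inequality: b ≥ v ⇔ 4187 ≥ 159? YES.

YES


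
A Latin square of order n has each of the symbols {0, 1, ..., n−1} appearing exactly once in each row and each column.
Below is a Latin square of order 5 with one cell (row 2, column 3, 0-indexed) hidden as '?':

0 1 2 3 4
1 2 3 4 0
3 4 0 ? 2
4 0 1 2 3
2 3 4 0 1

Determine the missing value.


Row 2 contains symbols [0, 2, 3, 4] — missing [1].
Column 3 contains symbols [0, 2, 3, 4] — missing [1].
The missing symbol must appear in both missing sets; intersection = [1].
Therefore the hidden value is 1.

Missing value = 1.


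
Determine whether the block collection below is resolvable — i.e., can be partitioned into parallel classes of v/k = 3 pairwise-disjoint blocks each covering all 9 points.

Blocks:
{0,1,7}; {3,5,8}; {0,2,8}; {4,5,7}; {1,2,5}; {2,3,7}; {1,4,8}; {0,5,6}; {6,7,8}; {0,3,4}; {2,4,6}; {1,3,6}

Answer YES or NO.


v = 9, block size k = 3, number of blocks = 12.
For resolvability, blocks must partition into parallel classes of size v/k = 3.
Total blocks must therefore be a multiple of 3: 12 = 3·4 + 0 ⇒ divisible ✓.
Greedy packing gives 4 candidate class(es). Each should be a full parallel class (size 3, covers all 9 points).
  Class 1 (3 blocks): {0,1,7}; {3,5,8}; {2,4,6}. Points covered: [0, 1, 2, 3, 4, 5, 6, 7, 8].
  Class 2 (3 blocks): {0,2,8}; {4,5,7}; {1,3,6}. Points covered: [0, 1, 2, 3, 4, 5, 6, 7, 8].
  Class 3 (3 blocks): {1,2,5}; {6,7,8}; {0,3,4}. Points covered: [0, 1, 2, 3, 4, 5, 6, 7, 8].
  Class 4 (3 blocks): {2,3,7}; {1,4,8}; {0,5,6}. Points covered: [0, 1, 2, 3, 4, 5, 6, 7, 8].
All classes full (size 3)? YES. All classes cover every point? YES.
Resolvable? YES.

YES


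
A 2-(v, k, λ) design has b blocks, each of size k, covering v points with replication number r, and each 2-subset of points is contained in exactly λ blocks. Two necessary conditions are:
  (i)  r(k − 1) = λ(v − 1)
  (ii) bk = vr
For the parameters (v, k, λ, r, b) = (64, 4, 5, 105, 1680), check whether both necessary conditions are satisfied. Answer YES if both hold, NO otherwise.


Condition (i): r(k − 1) = 105·3 = 315; λ(v − 1) = 5·63 = 315. Match? YES.
Condition (ii): bk = 1680·4 = 6720; vr = 64·105 = 6720. Match? YES.
Both conditions hold? YES.

YES


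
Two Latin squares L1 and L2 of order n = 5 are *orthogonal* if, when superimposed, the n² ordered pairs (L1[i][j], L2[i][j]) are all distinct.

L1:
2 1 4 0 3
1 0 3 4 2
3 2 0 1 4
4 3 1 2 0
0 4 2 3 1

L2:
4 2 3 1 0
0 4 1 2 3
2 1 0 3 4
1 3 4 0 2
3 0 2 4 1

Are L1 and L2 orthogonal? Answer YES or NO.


Form the n² = 25 superimposed pairs (L1[i][j], L2[i][j]), row by row (rows and columns indexed from 0):
row 0: (2,4) (1,2) (4,3) (0,1) (3,0)
row 1: (1,0) (0,4) (3,1) (4,2) (2,3)
row 2: (3,2) (2,1) (0,0) (1,3) (4,4)
row 3: (4,1) (3,3) (1,4) (2,0) (0,2)
row 4: (0,3) (4,0) (2,2) (3,4) (1,1)
Orthogonality requires all 25 pairs distinct.
Check by first coordinate: for each symbol s of L1, list the L2 entries in the n cells where L1 = s; they must all differ.
  L1 = 0: L2 entries (in reading order) 1, 4, 0, 2, 3 — all 5 distinct ✓
  L1 = 1: L2 entries (in reading order) 2, 0, 3, 4, 1 — all 5 distinct ✓
  L1 = 2: L2 entries (in reading order) 4, 3, 1, 0, 2 — all 5 distinct ✓
  L1 = 3: L2 entries (in reading order) 0, 1, 2, 3, 4 — all 5 distinct ✓
  L1 = 4: L2 entries (in reading order) 3, 2, 4, 1, 0 — all 5 distinct ✓
Every symbol of L1 meets every symbol of L2 exactly once, so all 25 pairs are distinct (25 of 25).
Conclusion: YES.

YES


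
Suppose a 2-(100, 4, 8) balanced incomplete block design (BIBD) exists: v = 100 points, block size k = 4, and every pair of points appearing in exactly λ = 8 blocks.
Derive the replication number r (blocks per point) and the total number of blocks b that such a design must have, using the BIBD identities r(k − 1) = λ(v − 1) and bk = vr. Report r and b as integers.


Any 2-(v, k, λ) BIBD satisfies two necessary conditions:
  (i)  Each point sits in r blocks, and counting incidences through any fixed point gives r(k − 1) = λ(v − 1), so r = λ(v − 1)/(k − 1).
  (ii) Total incidences bk = vr, so b = vr/k.
Step 1: r = λ(v − 1)/(k − 1) = 8·(100 − 1)/(4 − 1) = 8·99/3 = 792/3 = 264.
Step 2: b = vr/k = 100·264/4 = 26400/4 = 6600.
Check integrality: r = 264 ∈ Z ✓, b = 6600 ∈ Z ✓.
(These identities are necessary conditions: they determine r and b for any design with these parameters, but do not by themselves prove that one exists.)

r = 264, b = 6600.


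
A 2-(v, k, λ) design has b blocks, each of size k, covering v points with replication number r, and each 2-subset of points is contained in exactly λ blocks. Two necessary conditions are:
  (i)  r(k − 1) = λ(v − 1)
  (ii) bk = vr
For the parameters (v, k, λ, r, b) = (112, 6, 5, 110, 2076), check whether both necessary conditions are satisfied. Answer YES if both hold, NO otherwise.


Condition (i): r(k − 1) = 110·5 = 550; λ(v − 1) = 5·111 = 555. Match? NO.
Condition (ii): bk = 2076·6 = 12456; vr = 112·110 = 12320. Match? NO.
Both conditions hold? NO.

NO


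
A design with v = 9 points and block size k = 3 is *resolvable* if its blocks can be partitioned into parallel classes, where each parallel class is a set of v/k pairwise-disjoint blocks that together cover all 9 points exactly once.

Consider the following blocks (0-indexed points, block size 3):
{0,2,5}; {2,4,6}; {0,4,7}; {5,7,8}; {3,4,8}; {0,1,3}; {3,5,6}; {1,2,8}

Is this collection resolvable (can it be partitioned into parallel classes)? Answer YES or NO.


v = 9, block size k = 3, number of blocks = 8.
For resolvability, blocks must partition into parallel classes of size v/k = 3.
Total blocks must therefore be a multiple of 3: 8 = 3·2 + 2 ⇒ not divisible ✗.
Resolvable? NO.

NO


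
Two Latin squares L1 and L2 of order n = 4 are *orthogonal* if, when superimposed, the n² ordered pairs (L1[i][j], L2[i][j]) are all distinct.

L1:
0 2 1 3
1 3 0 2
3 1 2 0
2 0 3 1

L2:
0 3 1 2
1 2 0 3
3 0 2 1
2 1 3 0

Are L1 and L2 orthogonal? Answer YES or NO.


Form the n² = 16 superimposed pairs (L1[i][j], L2[i][j]), row by row (rows and columns indexed from 0):
row 0: (0,0) (2,3) (1,1) (3,2)
row 1: (1,1) (3,2) (0,0) (2,3)
row 2: (3,3) (1,0) (2,2) (0,1)
row 3: (2,2) (0,1) (3,3) (1,0)
Orthogonality requires all 16 pairs distinct.
But the pair (1,1) repeats: cell (0,2) has L1 = 1, L2 = 1, and cell (1,0) has L1 = 1, L2 = 1.
A repeated pair means some other pair never occurs (only 8 distinct pairs out of 16), so the squares are not orthogonal.
Conclusion: NO.

NO


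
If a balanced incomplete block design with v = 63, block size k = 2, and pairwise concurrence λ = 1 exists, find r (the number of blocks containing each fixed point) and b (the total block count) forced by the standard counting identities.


Any 2-(v, k, λ) BIBD satisfies two necessary conditions:
  (i)  Each point sits in r blocks, and counting incidences through any fixed point gives r(k − 1) = λ(v − 1), so r = λ(v − 1)/(k − 1).
  (ii) Total incidences bk = vr, so b = vr/k.
Step 1: r = λ(v − 1)/(k − 1) = 1·(63 − 1)/(2 − 1) = 1·62/1 = 62/1 = 62.
Step 2: b = vr/k = 63·62/2 = 3906/2 = 1953.
Check integrality: r = 62 ∈ Z ✓, b = 1953 ∈ Z ✓.
(These identities are necessary conditions: they determine r and b for any design with these parameters, but do not by themselves prove that one exists.)

r = 62, b = 1953.


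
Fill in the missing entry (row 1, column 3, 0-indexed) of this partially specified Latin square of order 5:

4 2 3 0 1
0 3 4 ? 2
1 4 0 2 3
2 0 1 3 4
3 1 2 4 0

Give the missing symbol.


Row 1 contains symbols [0, 2, 3, 4] — missing [1].
Column 3 contains symbols [0, 2, 3, 4] — missing [1].
The missing symbol must appear in both missing sets; intersection = [1].
Therefore the hidden value is 1.

Missing value = 1.


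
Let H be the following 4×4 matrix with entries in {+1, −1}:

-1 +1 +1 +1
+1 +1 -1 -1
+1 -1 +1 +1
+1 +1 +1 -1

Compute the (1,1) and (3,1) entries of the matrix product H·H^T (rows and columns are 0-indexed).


Row 1 of H: [1, 1, -1, -1].
Row 3 of H: [1, 1, 1, -1].
(H·H^T)[1][1] = Σ_j H[1][j]·H[1][j] = (1)² + (1)² + (-1)² + (-1)² = 1 + 1 + 1 + 1 = 4.
(H·H^T)[3][1] = Σ_j H[3][j]·H[1][j] = (1)·(1) + (1)·(1) + (1)·(-1) + (-1)·(-1) = 1 + 1 + -1 + 1 = 2.
Rows 3 and 1 are not orthogonal (dot product = 2 ≠ 0), so H is not a Hadamard matrix.

(1,1) entry = 4; (3,1) entry = 2.


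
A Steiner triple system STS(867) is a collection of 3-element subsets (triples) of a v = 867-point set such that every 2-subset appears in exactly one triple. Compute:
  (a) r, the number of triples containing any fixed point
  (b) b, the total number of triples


An STS(v) is a 2-(v, 3, 1) BIBD: block size k = 3, λ = 1.
Replication: r(k − 1) = λ(v − 1) ⇒ r·2 = 867 − 1 = 866 ⇒ r = 433.
Block count: b = v(v − 1)/6 = 867·866/6 = 750822/6 = 125137.
(Check via bk = vr: 125137·3 = 375411 = 867·433 = 375411 ✓.)

r = 433, b = 125137.


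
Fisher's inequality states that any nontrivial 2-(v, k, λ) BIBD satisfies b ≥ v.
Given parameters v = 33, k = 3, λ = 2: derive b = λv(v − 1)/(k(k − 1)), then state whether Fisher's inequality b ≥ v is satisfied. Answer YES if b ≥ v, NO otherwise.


r = λ(v − 1)/(k − 1) = 2·32/2 = 32.
b = vr/k = 33·32/3 = 352.
Fisher's inequality: b ≥ v ⇔ 352 ≥ 33? YES.

YES


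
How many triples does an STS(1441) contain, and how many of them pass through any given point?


An STS(v) is a 2-(v, 3, 1) BIBD: block size k = 3, λ = 1.
Replication: r(k − 1) = λ(v − 1) ⇒ r·2 = 1441 − 1 = 1440 ⇒ r = 720.
Block count: bk = vr ⇒ b·3 = 1441·720 = 1037520 ⇒ b = 345840.
(Check via b = v(v − 1)/6 = 1441·1440/6 = 2075040/6 = 345840.)

r = 720, b = 345840.


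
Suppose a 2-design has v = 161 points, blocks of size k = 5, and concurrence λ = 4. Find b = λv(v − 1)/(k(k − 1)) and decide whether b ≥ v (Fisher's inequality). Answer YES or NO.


b = λv(v − 1)/(k(k − 1)) = 4·161·160/(5·4) = 103040/20 = 5152.
Compare with v = 161: b ≥ v, so Fisher's inequality holds.

YES


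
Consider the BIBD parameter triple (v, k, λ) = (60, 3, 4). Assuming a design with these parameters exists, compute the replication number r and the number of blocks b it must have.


Any 2-(v, k, λ) BIBD satisfies two necessary conditions:
  (i)  Each point sits in r blocks, and counting incidences through any fixed point gives r(k − 1) = λ(v − 1), so r = λ(v − 1)/(k − 1).
  (ii) Total incidences bk = vr, so b = vr/k.
Step 1: r = λ(v − 1)/(k − 1) = 4·(60 − 1)/(3 − 1) = 4·59/2 = 236/2 = 118.
Step 2: b = vr/k = 60·118/3 = 7080/3 = 2360.
Check integrality: r = 118 ∈ Z ✓, b = 2360 ∈ Z ✓.
(These identities are necessary conditions: they determine r and b for any design with these parameters, but do not by themselves prove that one exists.)

r = 118, b = 2360.


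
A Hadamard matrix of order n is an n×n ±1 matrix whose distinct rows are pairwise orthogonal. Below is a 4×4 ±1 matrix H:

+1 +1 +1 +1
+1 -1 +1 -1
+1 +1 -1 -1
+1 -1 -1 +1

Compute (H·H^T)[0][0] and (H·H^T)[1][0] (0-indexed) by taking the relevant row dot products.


Row 0 of H: [1, 1, 1, 1].
Row 1 of H: [1, -1, 1, -1].
(H·H^T)[0][0] = Σ_j H[0][j]·H[0][j] = (1)² + (1)² + (1)² + (1)² = 1 + 1 + 1 + 1 = 4.
(H·H^T)[1][0] = Σ_j H[1][j]·H[0][j] = (1)·(1) + (-1)·(1) + (1)·(1) + (-1)·(1) = 1 + -1 + 1 + -1 = 0.
So rows 1 and 0 are orthogonal; the diagonal entry equals n = 4.

(0,0) entry = 4; (1,0) entry = 0.


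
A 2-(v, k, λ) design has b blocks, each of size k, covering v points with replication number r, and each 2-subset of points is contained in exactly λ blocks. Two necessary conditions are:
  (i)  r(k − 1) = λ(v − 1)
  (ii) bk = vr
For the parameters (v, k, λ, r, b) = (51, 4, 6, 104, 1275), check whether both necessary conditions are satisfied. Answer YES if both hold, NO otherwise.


Condition (i): r(k − 1) = 104·3 = 312; λ(v − 1) = 6·50 = 300. Match? NO.
Condition (ii): bk = 1275·4 = 5100; vr = 51·104 = 5304. Match? NO.
Both conditions hold? NO.

NO


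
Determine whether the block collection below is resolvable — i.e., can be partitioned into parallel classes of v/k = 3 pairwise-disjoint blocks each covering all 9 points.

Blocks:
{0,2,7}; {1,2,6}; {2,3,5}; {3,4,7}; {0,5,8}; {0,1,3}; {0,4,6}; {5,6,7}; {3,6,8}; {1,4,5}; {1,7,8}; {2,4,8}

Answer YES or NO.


v = 9, block size k = 3, number of blocks = 12.
For resolvability, blocks must partition into parallel classes of size v/k = 3.
Total blocks must therefore be a multiple of 3: 12 = 3·4 + 0 ⇒ divisible ✓.
Greedy packing gives 4 candidate class(es). Each should be a full parallel class (size 3, covers all 9 points).
  Class 1 (3 blocks): {0,2,7}; {3,6,8}; {1,4,5}. Points covered: [0, 1, 2, 3, 4, 5, 6, 7, 8].
  Class 2 (3 blocks): {1,2,6}; {3,4,7}; {0,5,8}. Points covered: [0, 1, 2, 3, 4, 5, 6, 7, 8].
  Class 3 (3 blocks): {2,3,5}; {0,4,6}; {1,7,8}. Points covered: [0, 1, 2, 3, 4, 5, 6, 7, 8].
  Class 4 (3 blocks): {0,1,3}; {5,6,7}; {2,4,8}. Points covered: [0, 1, 2, 3, 4, 5, 6, 7, 8].
All classes full (size 3)? YES. All classes cover every point? YES.
Resolvable? YES.

YES


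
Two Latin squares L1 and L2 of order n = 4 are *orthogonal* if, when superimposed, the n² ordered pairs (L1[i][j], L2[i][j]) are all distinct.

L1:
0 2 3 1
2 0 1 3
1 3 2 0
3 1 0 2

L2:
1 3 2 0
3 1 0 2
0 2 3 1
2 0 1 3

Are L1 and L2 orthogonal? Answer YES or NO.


Form the n² = 16 superimposed pairs (L1[i][j], L2[i][j]), row by row (rows and columns indexed from 0):
row 0: (0,1) (2,3) (3,2) (1,0)
row 1: (2,3) (0,1) (1,0) (3,2)
row 2: (1,0) (3,2) (2,3) (0,1)
row 3: (3,2) (1,0) (0,1) (2,3)
Orthogonality requires all 16 pairs distinct.
But the pair (2,3) repeats: cell (0,1) has L1 = 2, L2 = 3, and cell (1,0) has L1 = 2, L2 = 3.
A repeated pair means some other pair never occurs (only 4 distinct pairs out of 16), so the squares are not orthogonal.
Conclusion: NO.

NO


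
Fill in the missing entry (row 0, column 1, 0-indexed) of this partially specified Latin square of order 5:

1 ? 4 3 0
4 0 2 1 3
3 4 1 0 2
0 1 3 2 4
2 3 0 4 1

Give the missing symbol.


Row 0 contains symbols [0, 1, 3, 4] — missing [2].
Column 1 contains symbols [0, 1, 3, 4] — missing [2].
The missing symbol must appear in both missing sets; intersection = [2].
Therefore the hidden value is 2.

Missing value = 2.


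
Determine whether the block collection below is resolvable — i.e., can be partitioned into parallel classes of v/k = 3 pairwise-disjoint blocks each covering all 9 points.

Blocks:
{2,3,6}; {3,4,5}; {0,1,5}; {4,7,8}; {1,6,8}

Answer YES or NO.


v = 9, block size k = 3, number of blocks = 5.
For resolvability, blocks must partition into parallel classes of size v/k = 3.
Total blocks must therefore be a multiple of 3: 5 = 3·1 + 2 ⇒ not divisible ✗.
Resolvable? NO.

NO


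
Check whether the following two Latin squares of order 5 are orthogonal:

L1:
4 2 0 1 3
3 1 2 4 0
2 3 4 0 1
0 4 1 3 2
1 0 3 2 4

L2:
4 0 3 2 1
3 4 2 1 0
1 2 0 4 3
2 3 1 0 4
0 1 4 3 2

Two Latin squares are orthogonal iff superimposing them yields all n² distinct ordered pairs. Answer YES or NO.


Form the n² = 25 superimposed pairs (L1[i][j], L2[i][j]), row by row (rows and columns indexed from 0):
row 0: (4,4) (2,0) (0,3) (1,2) (3,1)
row 1: (3,3) (1,4) (2,2) (4,1) (0,0)
row 2: (2,1) (3,2) (4,0) (0,4) (1,3)
row 3: (0,2) (4,3) (1,1) (3,0) (2,4)
row 4: (1,0) (0,1) (3,4) (2,3) (4,2)
Orthogonality requires all 25 pairs distinct.
Check by first coordinate: for each symbol s of L1, list the L2 entries in the n cells where L1 = s; they must all differ.
  L1 = 0: L2 entries (in reading order) 3, 0, 4, 2, 1 — all 5 distinct ✓
  L1 = 1: L2 entries (in reading order) 2, 4, 3, 1, 0 — all 5 distinct ✓
  L1 = 2: L2 entries (in reading order) 0, 2, 1, 4, 3 — all 5 distinct ✓
  L1 = 3: L2 entries (in reading order) 1, 3, 2, 0, 4 — all 5 distinct ✓
  L1 = 4: L2 entries (in reading order) 4, 1, 0, 3, 2 — all 5 distinct ✓
Every symbol of L1 meets every symbol of L2 exactly once, so all 25 pairs are distinct (25 of 25).
Conclusion: YES.

YES


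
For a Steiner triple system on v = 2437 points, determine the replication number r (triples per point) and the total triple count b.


An STS(v) is a 2-(v, 3, 1) BIBD: block size k = 3, λ = 1.
Replication: r(k − 1) = λ(v − 1) ⇒ r·2 = 2437 − 1 = 2436 ⇒ r = 1218.
Block count: bk = vr ⇒ b·3 = 2437·1218 = 2968266 ⇒ b = 989422.

r = 1218, b = 989422.


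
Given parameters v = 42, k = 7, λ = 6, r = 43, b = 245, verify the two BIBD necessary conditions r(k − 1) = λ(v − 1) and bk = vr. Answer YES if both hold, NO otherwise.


Condition (i): r(k − 1) = 43·6 = 258; λ(v − 1) = 6·41 = 246. Match? NO.
Condition (ii): bk = 245·7 = 1715; vr = 42·43 = 1806. Match? NO.
Both conditions hold? NO.

NO


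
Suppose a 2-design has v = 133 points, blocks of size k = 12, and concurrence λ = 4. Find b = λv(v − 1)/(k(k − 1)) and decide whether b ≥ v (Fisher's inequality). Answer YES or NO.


b = λv(v − 1)/(k(k − 1)) = 4·133·132/(12·11) = 70224/132 = 532.
Compare with v = 133: b ≥ v, so Fisher's inequality holds.

YES


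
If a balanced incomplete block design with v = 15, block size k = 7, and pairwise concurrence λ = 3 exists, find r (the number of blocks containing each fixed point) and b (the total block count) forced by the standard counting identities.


Any 2-(v, k, λ) BIBD satisfies two necessary conditions:
  (i)  Each point sits in r blocks, and counting incidences through any fixed point gives r(k − 1) = λ(v − 1), so r = λ(v − 1)/(k − 1).
  (ii) Total incidences bk = vr, so b = vr/k.
Step 1: r = λ(v − 1)/(k − 1) = 3·(15 − 1)/(7 − 1) = 3·14/6 = 42/6 = 7.
Step 2: b = vr/k = 15·7/7 = 105/7 = 15.
Check integrality: r = 7 ∈ Z ✓, b = 15 ∈ Z ✓.
(These identities are necessary conditions: they determine r and b for any design with these parameters, but do not by themselves prove that one exists.)

r = 7, b = 15.


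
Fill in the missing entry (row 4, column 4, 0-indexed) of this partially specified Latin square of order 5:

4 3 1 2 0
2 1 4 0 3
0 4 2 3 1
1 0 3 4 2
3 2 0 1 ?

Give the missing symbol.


Row 4 contains symbols [0, 1, 2, 3] — missing [4].
Column 4 contains symbols [0, 1, 2, 3] — missing [4].
The missing symbol must appear in both missing sets; intersection = [4].
Therefore the hidden value is 4.

Missing value = 4.


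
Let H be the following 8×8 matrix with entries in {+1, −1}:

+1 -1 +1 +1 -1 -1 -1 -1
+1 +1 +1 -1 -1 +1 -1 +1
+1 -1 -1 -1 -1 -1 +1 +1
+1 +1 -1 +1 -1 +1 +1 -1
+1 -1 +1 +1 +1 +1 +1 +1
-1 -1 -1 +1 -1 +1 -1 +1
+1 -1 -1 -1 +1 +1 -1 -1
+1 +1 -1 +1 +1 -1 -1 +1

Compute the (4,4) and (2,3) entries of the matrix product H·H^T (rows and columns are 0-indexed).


Row 2 of H: [1, -1, -1, -1, -1, -1, 1, 1].
Row 3 of H: [1, 1, -1, 1, -1, 1, 1, -1].
Row 4 of H: [1, -1, 1, 1, 1, 1, 1, 1].
(H·H^T)[4][4] = Σ_j H[4][j]·H[4][j] = (1)² + (-1)² + (1)² + (1)² + (1)² + (1)² + (1)² + (1)² = 1 + 1 + 1 + 1 + 1 + 1 + 1 + 1 = 8.
(H·H^T)[2][3] = Σ_j H[2][j]·H[3][j] = (1)·(1) + (-1)·(1) + (-1)·(-1) + (-1)·(1) + (-1)·(-1) + (-1)·(1) + (1)·(1) + (1)·(-1) = 1 + -1 + 1 + -1 + 1 + -1 + 1 + -1 = 0.
So rows 2 and 3 are orthogonal; the diagonal entry equals n = 8.

(4,4) entry = 8; (2,3) entry = 0.


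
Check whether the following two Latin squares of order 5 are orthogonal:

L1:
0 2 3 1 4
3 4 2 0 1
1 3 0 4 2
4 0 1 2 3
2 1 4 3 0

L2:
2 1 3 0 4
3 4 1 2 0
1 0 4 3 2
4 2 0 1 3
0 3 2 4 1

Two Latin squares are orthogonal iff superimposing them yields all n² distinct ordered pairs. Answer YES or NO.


Form the n² = 25 superimposed pairs (L1[i][j], L2[i][j]), row by row (rows and columns indexed from 0):
row 0: (0,2) (2,1) (3,3) (1,0) (4,4)
row 1: (3,3) (4,4) (2,1) (0,2) (1,0)
row 2: (1,1) (3,0) (0,4) (4,3) (2,2)
row 3: (4,4) (0,2) (1,0) (2,1) (3,3)
row 4: (2,0) (1,3) (4,2) (3,4) (0,1)
Orthogonality requires all 25 pairs distinct.
But the pair (3,3) repeats: cell (0,2) has L1 = 3, L2 = 3, and cell (1,0) has L1 = 3, L2 = 3.
A repeated pair means some other pair never occurs (only 15 distinct pairs out of 25), so the squares are not orthogonal.
Conclusion: NO.

NO


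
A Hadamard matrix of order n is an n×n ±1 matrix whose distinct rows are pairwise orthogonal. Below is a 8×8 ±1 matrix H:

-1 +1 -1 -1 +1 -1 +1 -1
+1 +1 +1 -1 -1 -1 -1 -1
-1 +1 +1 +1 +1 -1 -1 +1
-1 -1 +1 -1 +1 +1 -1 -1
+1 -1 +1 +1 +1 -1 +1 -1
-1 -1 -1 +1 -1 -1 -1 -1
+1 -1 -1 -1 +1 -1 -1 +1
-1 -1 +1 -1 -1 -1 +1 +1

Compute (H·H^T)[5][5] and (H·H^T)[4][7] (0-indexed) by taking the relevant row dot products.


Row 4 of H: [1, -1, 1, 1, 1, -1, 1, -1].
Row 5 of H: [-1, -1, -1, 1, -1, -1, -1, -1].
Row 7 of H: [-1, -1, 1, -1, -1, -1, 1, 1].
(H·H^T)[5][5] = Σ_j H[5][j]·H[5][j] = (-1)² + (-1)² + (-1)² + (1)² + (-1)² + (-1)² + (-1)² + (-1)² = 1 + 1 + 1 + 1 + 1 + 1 + 1 + 1 = 8.
(H·H^T)[4][7] = Σ_j H[4][j]·H[7][j] = (1)·(-1) + (-1)·(-1) + (1)·(1) + (1)·(-1) + (1)·(-1) + (-1)·(-1) + (1)·(1) + (-1)·(1) = -1 + 1 + 1 + -1 + -1 + 1 + 1 + -1 = 0.
So rows 4 and 7 are orthogonal; the diagonal entry equals n = 8.

(5,5) entry = 8; (4,7) entry = 0.


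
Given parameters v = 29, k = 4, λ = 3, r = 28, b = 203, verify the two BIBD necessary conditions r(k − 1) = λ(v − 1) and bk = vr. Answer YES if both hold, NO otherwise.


Condition (i): r(k − 1) = 28·3 = 84; λ(v − 1) = 3·28 = 84. Match? YES.
Condition (ii): bk = 203·4 = 812; vr = 29·28 = 812. Match? YES.
Both conditions hold? YES.

YES


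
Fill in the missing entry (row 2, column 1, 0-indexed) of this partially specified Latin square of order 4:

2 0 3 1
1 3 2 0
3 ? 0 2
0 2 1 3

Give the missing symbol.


Row 2 contains symbols [0, 2, 3] — missing [1].
Column 1 contains symbols [0, 2, 3] — missing [1].
The missing symbol must appear in both missing sets; intersection = [1].
Therefore the hidden value is 1.

Missing value = 1.


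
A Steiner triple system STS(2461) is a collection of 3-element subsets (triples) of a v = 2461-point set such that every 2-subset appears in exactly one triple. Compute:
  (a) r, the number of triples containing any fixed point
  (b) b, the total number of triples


An STS(v) is a 2-(v, 3, 1) BIBD: block size k = 3, λ = 1.
Replication: r(k − 1) = λ(v − 1) ⇒ r·2 = 2461 − 1 = 2460 ⇒ r = 1230.
Block count: bk = vr ⇒ b·3 = 2461·1230 = 3027030 ⇒ b = 1009010.

r = 1230, b = 1009010.


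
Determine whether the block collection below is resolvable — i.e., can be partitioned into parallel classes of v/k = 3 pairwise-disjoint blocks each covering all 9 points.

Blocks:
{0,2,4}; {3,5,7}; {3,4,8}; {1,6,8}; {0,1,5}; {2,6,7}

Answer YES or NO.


v = 9, block size k = 3, number of blocks = 6.
For resolvability, blocks must partition into parallel classes of size v/k = 3.
Total blocks must therefore be a multiple of 3: 6 = 3·2 + 0 ⇒ divisible ✓.
Greedy packing gives 2 candidate class(es). Each should be a full parallel class (size 3, covers all 9 points).
  Class 1 (3 blocks): {0,2,4}; {3,5,7}; {1,6,8}. Points covered: [0, 1, 2, 3, 4, 5, 6, 7, 8].
  Class 2 (3 blocks): {3,4,8}; {0,1,5}; {2,6,7}. Points covered: [0, 1, 2, 3, 4, 5, 6, 7, 8].
All classes full (size 3)? YES. All classes cover every point? YES.
Resolvable? YES.

YES


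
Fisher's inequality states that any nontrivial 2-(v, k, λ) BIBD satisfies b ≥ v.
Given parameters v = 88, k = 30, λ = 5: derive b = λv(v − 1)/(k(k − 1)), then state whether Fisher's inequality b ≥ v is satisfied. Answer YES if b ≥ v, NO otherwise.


r = λ(v − 1)/(k − 1) = 5·87/29 = 15.
b = vr/k = 88·15/30 = 44.
Fisher's inequality: b ≥ v ⇔ 44 ≥ 88? NO.

NO


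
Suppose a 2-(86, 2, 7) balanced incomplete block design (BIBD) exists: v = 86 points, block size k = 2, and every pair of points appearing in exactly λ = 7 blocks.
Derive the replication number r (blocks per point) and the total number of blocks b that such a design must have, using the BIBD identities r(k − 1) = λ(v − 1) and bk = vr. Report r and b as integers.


Any 2-(v, k, λ) BIBD satisfies two necessary conditions:
  (i)  Each point sits in r blocks, and counting incidences through any fixed point gives r(k − 1) = λ(v − 1), so r = λ(v − 1)/(k − 1).
  (ii) Total incidences bk = vr, so b = vr/k.
Step 1: r = λ(v − 1)/(k − 1) = 7·(86 − 1)/(2 − 1) = 7·85/1 = 595/1 = 595.
Step 2: b = vr/k = 86·595/2 = 51170/2 = 25585.
Check integrality: r = 595 ∈ Z ✓, b = 25585 ∈ Z ✓.
(These identities are necessary conditions: they determine r and b for any design with these parameters, but do not by themselves prove that one exists.)

r = 595, b = 25585.


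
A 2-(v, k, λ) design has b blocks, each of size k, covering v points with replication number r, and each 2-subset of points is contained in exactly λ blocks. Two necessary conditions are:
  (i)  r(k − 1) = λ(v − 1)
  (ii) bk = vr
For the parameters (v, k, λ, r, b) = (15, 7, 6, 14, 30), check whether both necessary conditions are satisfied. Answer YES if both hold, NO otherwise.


Condition (i): r(k − 1) = 14·6 = 84; λ(v − 1) = 6·14 = 84. Match? YES.
Condition (ii): bk = 30·7 = 210; vr = 15·14 = 210. Match? YES.
Both conditions hold? YES.

YES


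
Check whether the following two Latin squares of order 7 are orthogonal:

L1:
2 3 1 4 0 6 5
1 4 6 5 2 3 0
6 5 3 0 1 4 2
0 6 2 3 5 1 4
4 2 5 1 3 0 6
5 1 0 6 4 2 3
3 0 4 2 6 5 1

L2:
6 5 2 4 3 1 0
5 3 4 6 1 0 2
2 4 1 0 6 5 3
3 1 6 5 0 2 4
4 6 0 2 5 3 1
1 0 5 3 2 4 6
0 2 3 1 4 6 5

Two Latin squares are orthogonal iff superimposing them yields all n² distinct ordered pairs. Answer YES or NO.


Form the n² = 49 superimposed pairs (L1[i][j], L2[i][j]), row by row (rows and columns indexed from 0):
row 0: (2,6) (3,5) (1,2) (4,4) (0,3) (6,1) (5,0)
row 1: (1,5) (4,3) (6,4) (5,6) (2,1) (3,0) (0,2)
row 2: (6,2) (5,4) (3,1) (0,0) (1,6) (4,5) (2,3)
row 3: (0,3) (6,1) (2,6) (3,5) (5,0) (1,2) (4,4)
row 4: (4,4) (2,6) (5,0) (1,2) (3,5) (0,3) (6,1)
row 5: (5,1) (1,0) (0,5) (6,3) (4,2) (2,4) (3,6)
row 6: (3,0) (0,2) (4,3) (2,1) (6,4) (5,6) (1,5)
Orthogonality requires all 49 pairs distinct.
But the pair (0,3) repeats: cell (0,4) has L1 = 0, L2 = 3, and cell (3,0) has L1 = 0, L2 = 3.
A repeated pair means some other pair never occurs (only 28 distinct pairs out of 49), so the squares are not orthogonal.
Conclusion: NO.

NO


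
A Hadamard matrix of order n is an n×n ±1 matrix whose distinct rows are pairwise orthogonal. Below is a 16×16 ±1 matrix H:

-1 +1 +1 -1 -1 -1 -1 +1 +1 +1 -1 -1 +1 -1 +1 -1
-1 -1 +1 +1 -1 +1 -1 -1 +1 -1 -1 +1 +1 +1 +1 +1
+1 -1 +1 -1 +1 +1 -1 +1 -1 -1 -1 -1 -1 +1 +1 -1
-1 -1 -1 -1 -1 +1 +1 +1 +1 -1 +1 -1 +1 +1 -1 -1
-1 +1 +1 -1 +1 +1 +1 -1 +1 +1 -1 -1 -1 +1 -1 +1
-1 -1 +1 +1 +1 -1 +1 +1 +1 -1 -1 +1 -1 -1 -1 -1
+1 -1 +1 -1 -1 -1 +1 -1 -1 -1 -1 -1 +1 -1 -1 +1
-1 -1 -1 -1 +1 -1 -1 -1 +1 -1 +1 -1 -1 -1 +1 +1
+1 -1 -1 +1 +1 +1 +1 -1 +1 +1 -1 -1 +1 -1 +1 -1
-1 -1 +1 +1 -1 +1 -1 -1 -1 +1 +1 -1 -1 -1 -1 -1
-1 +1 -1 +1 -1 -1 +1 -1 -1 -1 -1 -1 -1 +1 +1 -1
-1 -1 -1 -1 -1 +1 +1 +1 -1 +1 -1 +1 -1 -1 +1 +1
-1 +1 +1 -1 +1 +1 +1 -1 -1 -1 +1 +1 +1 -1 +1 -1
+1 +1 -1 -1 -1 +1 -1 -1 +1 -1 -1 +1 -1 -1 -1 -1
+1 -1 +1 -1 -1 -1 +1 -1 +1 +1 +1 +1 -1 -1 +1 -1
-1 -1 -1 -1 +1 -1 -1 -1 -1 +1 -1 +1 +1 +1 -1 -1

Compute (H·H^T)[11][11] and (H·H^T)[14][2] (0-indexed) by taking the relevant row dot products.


Row 2 of H: [1, -1, 1, -1, 1, 1, -1, 1, -1, -1, -1, -1, -1, 1, 1, -1].
Row 11 of H: [-1, -1, -1, -1, -1, 1, 1, 1, -1, 1, -1, 1, -1, -1, 1, 1].
Row 14 of H: [1, -1, 1, -1, -1, -1, 1, -1, 1, 1, 1, 1, -1, -1, 1, -1].
(H·H^T)[11][11] = Σ_j H[11][j]·H[11][j] = (-1)² + (-1)² + (-1)² + (-1)² + (-1)² + (1)² + (1)² + (1)² + (-1)² + (1)² + (-1)² + (1)² + (-1)² + (-1)² + (1)² + (1)² = 1 + 1 + 1 + 1 + 1 + 1 + 1 + 1 + 1 + 1 + 1 + 1 + 1 + 1 + 1 + 1 = 16.
(H·H^T)[14][2] = Σ_j H[14][j]·H[2][j] = (1)·(1) + (-1)·(-1) + (1)·(1) + (-1)·(-1) + (-1)·(1) + (-1)·(1) + (1)·(-1) + (-1)·(1) + (1)·(-1) + (1)·(-1) + (1)·(-1) + (1)·(-1) + (-1)·(-1) + (-1)·(1) + (1)·(1) + (-1)·(-1) = 1 + 1 + 1 + 1 + -1 + -1 + -1 + -1 + -1 + -1 + -1 + -1 + 1 + -1 + 1 + 1 = -2.
Rows 14 and 2 are not orthogonal (dot product = -2 ≠ 0), so H is not a Hadamard matrix.

(11,11) entry = 16; (14,2) entry = -2.


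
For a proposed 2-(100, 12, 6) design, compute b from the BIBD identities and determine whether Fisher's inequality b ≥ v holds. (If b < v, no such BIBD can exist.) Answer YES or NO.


b = λv(v − 1)/(k(k − 1)) = 6·100·99/(12·11) = 59400/132 = 450.
Compare with v = 100: b ≥ v, so Fisher's inequality holds.

YES


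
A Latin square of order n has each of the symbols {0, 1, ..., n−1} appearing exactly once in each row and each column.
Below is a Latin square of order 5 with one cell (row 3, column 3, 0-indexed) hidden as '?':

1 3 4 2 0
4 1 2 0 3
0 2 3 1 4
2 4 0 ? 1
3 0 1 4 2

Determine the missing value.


Row 3 contains symbols [0, 1, 2, 4] — missing [3].
Column 3 contains symbols [0, 1, 2, 4] — missing [3].
The missing symbol must appear in both missing sets; intersection = [3].
Therefore the hidden value is 3.

Missing value = 3.


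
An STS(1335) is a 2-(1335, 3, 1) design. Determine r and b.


An STS(v) is a 2-(v, 3, 1) BIBD: block size k = 3, λ = 1.
Replication: r(k − 1) = λ(v − 1) ⇒ r·2 = 1335 − 1 = 1334 ⇒ r = 667.
Block count: b = v(v − 1)/6 = 1335·1334/6 = 1780890/6 = 296815.
(Check via bk = vr: 296815·3 = 890445 = 1335·667 = 890445 ✓.)

r = 667, b = 296815.


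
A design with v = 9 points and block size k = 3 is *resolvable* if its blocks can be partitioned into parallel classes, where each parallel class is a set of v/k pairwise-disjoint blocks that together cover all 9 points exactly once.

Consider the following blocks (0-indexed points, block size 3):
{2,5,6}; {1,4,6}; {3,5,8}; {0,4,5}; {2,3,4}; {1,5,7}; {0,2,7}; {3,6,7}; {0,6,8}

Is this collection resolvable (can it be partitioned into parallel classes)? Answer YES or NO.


v = 9, block size k = 3, number of blocks = 9.
For resolvability, blocks must partition into parallel classes of size v/k = 3.
Total blocks must therefore be a multiple of 3: 9 = 3·3 + 0 ⇒ divisible ✓.
Consider block {2,5,6}. It intersects every other block in the collection, so no parallel class of size 3 can contain it.
Since every block must belong to some parallel class in a resolution, the collection cannot be partitioned into parallel classes.
Resolvable? NO.

NO


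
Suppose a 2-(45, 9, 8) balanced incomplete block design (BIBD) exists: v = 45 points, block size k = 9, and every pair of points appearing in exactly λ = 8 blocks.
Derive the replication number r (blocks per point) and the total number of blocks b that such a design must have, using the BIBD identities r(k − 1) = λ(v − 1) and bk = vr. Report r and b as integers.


Any 2-(v, k, λ) BIBD satisfies two necessary conditions:
  (i)  Each point sits in r blocks, and counting incidences through any fixed point gives r(k − 1) = λ(v − 1), so r = λ(v − 1)/(k − 1).
  (ii) Total incidences bk = vr, so b = vr/k.
Step 1: r = λ(v − 1)/(k − 1) = 8·(45 − 1)/(9 − 1) = 8·44/8 = 352/8 = 44.
Step 2: b = vr/k = 45·44/9 = 1980/9 = 220.
Check integrality: r = 44 ∈ Z ✓, b = 220 ∈ Z ✓.
(These identities are necessary conditions: they determine r and b for any design with these parameters, but do not by themselves prove that one exists.)

r = 44, b = 220.
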